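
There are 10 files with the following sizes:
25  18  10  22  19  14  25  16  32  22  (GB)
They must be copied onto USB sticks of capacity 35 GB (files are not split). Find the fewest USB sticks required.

Total = 32 + 25 + 25 + 22 + 22 + 19 + 18 + 16 + 14 + 10 = 203 GB.
Lower bound: ⌈203/35⌉ = 6 USB sticks.
Also, 7 files each exceed 35/2 GB, and no two of those can share a USB stick, so at least 7 USB sticks are needed.
A packing using 7 USB sticks:
  USB stick 1: 32 = 32
  USB stick 2: 25 + 10 = 35
  USB stick 3: 25 = 25
  USB stick 4: 22 = 22
  USB stick 5: 22 = 22
  USB stick 6: 19 + 16 = 35
  USB stick 7: 18 + 14 = 32
This matches the lower bound, so 7 is optimal.

7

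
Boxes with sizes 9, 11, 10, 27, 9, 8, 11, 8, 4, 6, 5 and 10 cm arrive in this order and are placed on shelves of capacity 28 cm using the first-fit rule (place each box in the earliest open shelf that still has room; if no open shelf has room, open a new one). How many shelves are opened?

5

  9 → shelf 1 (new)  [load 9/28]
  11 → shelf 1  [load 20/28]
  10 → shelf 2 (new)  [load 10/28]
  27 → shelf 3 (new)  [load 27/28]
  9 → shelf 2  [load 19/28]
  8 → shelf 1  [load 28/28]
  11 → shelf 4 (new)  [load 11/28]
  8 → shelf 2  [load 27/28]
  4 → shelf 4  [load 15/28]
  6 → shelf 4  [load 21/28]
  5 → shelf 4  [load 26/28]
  10 → shelf 5 (new)  [load 10/28]
5 shelves opened.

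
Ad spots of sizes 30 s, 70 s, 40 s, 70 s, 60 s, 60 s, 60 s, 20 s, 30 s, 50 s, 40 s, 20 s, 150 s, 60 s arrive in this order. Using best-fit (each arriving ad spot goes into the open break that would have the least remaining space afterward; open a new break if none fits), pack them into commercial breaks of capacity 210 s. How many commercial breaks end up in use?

4

  30 → break 1 (new)  [load 30/210]
  70 → break 1  [load 100/210]
  40 → break 1  [load 140/210]
  70 → break 1  [load 210/210]
  60 → break 2 (new)  [load 60/210]
  60 → break 2  [load 120/210]
  60 → break 2  [load 180/210]
  20 → break 2  [load 200/210]
  30 → break 3 (new)  [load 30/210]
  50 → break 3  [load 80/210]
  40 → break 3  [load 120/210]
  20 → break 3  [load 140/210]
  150 → break 4 (new)  [load 150/210]
  60 → break 4  [load 210/210]
4 commercial breaks opened.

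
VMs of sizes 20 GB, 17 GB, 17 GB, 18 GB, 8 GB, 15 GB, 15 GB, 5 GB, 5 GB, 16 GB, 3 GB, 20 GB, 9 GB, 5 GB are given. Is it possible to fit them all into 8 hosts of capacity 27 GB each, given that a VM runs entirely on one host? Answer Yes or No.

Yes

A valid assignment using 8 hosts:
  host 1: 20 + 5 = 25
  host 2: 20 + 5 = 25
  host 3: 18 + 9 = 27
  host 4: 17 + 8 = 25
  host 5: 17 + 5 + 3 = 25
  host 6: 16 = 16
  host 7: 15 = 15
  host 8: 15 = 15
Every load is within 27 GB, so 8 hosts suffice.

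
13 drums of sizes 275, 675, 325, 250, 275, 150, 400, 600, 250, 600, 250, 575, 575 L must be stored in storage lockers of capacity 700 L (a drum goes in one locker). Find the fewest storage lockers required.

9

Total = 675 + 600 + 600 + 575 + 575 + 400 + 325 + 275 + 275 + 250 + 250 + 250 + 150 = 5200 L.
Lower bound: ⌈5200/700⌉ = 8 storage lockers.
A packing using 9 storage lockers:
  locker 1: 675 = 675
  locker 2: 600 = 600
  locker 3: 600 = 600
  locker 4: 575 = 575
  locker 5: 575 = 575
  locker 6: 400 + 275 = 675
  locker 7: 325 + 275 = 600
  locker 8: 250 + 250 + 150 = 650
  locker 9: 250 = 250
No arrangement into 8 storage lockers stays within capacity, so 9 is optimal.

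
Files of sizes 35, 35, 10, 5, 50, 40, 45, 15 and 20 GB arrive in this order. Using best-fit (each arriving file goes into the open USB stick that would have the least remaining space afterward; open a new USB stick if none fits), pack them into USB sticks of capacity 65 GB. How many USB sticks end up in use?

  35 → USB stick 1 (new)  [load 35/65]
  35 → USB stick 2 (new)  [load 35/65]
  10 → USB stick 1  [load 45/65]
  5 → USB stick 1  [load 50/65]
  50 → USB stick 3 (new)  [load 50/65]
  40 → USB stick 4 (new)  [load 40/65]
  45 → USB stick 5 (new)  [load 45/65]
  15 → USB stick 1  [load 65/65]
  20 → USB stick 5  [load 65/65]
5 USB sticks opened.

5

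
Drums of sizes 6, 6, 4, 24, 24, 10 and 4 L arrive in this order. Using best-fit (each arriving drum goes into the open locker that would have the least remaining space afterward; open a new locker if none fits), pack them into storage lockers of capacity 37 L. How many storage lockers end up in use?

  6 → locker 1 (new)  [load 6/37]
  6 → locker 1  [load 12/37]
  4 → locker 1  [load 16/37]
  24 → locker 2 (new)  [load 24/37]
  24 → locker 3 (new)  [load 24/37]
  10 → locker 2  [load 34/37]
  4 → locker 3  [load 28/37]
3 storage lockers opened.

3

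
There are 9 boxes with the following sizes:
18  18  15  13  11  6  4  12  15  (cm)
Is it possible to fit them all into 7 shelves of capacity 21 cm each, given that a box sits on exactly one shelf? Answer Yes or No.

A valid assignment using 7 shelves:
  shelf 1: 18 = 18
  shelf 2: 18 = 18
  shelf 3: 15 + 6 = 21
  shelf 4: 15 + 4 = 19
  shelf 5: 13 = 13
  shelf 6: 12 = 12
  shelf 7: 11 = 11
Every load is within 21 cm, so 7 shelves suffice.

Yes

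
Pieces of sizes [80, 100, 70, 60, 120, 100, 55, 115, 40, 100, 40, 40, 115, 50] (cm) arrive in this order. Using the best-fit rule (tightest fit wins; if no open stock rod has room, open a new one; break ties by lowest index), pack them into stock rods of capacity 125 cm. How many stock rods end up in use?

  80 → stock rod 1 (new)  [load 80/125]
  100 → stock rod 2 (new)  [load 100/125]
  70 → stock rod 3 (new)  [load 70/125]
  60 → stock rod 4 (new)  [load 60/125]
  120 → stock rod 5 (new)  [load 120/125]
  100 → stock rod 6 (new)  [load 100/125]
  55 → stock rod 3  [load 125/125]
  115 → stock rod 7 (new)  [load 115/125]
  40 → stock rod 1  [load 120/125]
  100 → stock rod 8 (new)  [load 100/125]
  40 → stock rod 4  [load 100/125]
  40 → stock rod 9 (new)  [load 40/125]
  115 → stock rod 10 (new)  [load 115/125]
  50 → stock rod 9  [load 90/125]
10 stock rods opened.

10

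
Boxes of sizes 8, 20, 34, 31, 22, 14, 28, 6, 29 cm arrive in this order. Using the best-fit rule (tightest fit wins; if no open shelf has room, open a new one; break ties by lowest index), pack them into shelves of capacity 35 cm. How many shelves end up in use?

  8 → shelf 1 (new)  [load 8/35]
  20 → shelf 1  [load 28/35]
  34 → shelf 2 (new)  [load 34/35]
  31 → shelf 3 (new)  [load 31/35]
  22 → shelf 4 (new)  [load 22/35]
  14 → shelf 5 (new)  [load 14/35]
  28 → shelf 6 (new)  [load 28/35]
  6 → shelf 1  [load 34/35]
  29 → shelf 7 (new)  [load 29/35]
7 shelves opened.

7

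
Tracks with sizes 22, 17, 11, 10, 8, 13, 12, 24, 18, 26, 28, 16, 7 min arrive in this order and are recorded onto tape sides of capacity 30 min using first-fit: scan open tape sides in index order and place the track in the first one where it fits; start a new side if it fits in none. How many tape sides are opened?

  22 → side 1 (new)  [load 22/30]
  17 → side 2 (new)  [load 17/30]
  11 → side 2  [load 28/30]
  10 → side 3 (new)  [load 10/30]
  8 → side 1  [load 30/30]
  13 → side 3  [load 23/30]
  12 → side 4 (new)  [load 12/30]
  24 → side 5 (new)  [load 24/30]
  18 → side 4  [load 30/30]
  26 → side 6 (new)  [load 26/30]
  28 → side 7 (new)  [load 28/30]
  16 → side 8 (new)  [load 16/30]
  7 → side 3  [load 30/30]
8 tape sides opened.

8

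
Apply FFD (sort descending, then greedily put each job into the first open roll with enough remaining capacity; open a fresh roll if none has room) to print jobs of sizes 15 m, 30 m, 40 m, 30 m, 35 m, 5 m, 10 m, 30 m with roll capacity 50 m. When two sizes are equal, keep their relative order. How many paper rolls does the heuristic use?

5

Sorted descending: 40, 35, 30, 30, 30, 15, 10, 5.
  40 → roll 1 (new)  [load 40/50]
  35 → roll 2 (new)  [load 35/50]
  30 → roll 3 (new)  [load 30/50]
  30 → roll 4 (new)  [load 30/50]
  30 → roll 5 (new)  [load 30/50]
  15 → roll 2  [load 50/50]
  10 → roll 1  [load 50/50]
  5 → roll 3  [load 35/50]
5 paper rolls opened.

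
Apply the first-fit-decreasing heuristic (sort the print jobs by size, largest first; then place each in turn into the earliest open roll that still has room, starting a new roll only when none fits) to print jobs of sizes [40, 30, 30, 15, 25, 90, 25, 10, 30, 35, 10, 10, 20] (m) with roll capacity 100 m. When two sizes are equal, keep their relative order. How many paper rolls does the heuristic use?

Sorted descending: 90, 40, 35, 30, 30, 30, 25, 25, 20, 15, 10, 10, 10.
  90 → roll 1 (new)  [load 90/100]
  40 → roll 2 (new)  [load 40/100]
  35 → roll 2  [load 75/100]
  30 → roll 3 (new)  [load 30/100]
  30 → roll 3  [load 60/100]
  30 → roll 3  [load 90/100]
  25 → roll 2  [load 100/100]
  25 → roll 4 (new)  [load 25/100]
  20 → roll 4  [load 45/100]
  15 → roll 4  [load 60/100]
  10 → roll 1  [load 100/100]
  10 → roll 3  [load 100/100]
  10 → roll 4  [load 70/100]
4 paper rolls opened.

4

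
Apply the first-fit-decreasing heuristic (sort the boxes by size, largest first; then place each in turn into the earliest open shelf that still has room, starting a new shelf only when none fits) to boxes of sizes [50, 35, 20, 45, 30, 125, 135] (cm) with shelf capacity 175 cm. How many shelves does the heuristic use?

Sorted descending: 135, 125, 50, 45, 35, 30, 20.
  135 → shelf 1 (new)  [load 135/175]
  125 → shelf 2 (new)  [load 125/175]
  50 → shelf 2  [load 175/175]
  45 → shelf 3 (new)  [load 45/175]
  35 → shelf 1  [load 170/175]
  30 → shelf 3  [load 75/175]
  20 → shelf 3  [load 95/175]
3 shelves opened.

3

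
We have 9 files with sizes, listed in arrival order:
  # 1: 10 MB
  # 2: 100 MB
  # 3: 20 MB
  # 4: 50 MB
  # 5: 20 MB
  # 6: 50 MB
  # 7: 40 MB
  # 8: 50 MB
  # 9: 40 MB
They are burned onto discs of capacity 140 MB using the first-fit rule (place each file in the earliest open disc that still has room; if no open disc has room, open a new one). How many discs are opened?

3

  10 → disc 1 (new)  [load 10/140]
  100 → disc 1  [load 110/140]
  20 → disc 1  [load 130/140]
  50 → disc 2 (new)  [load 50/140]
  20 → disc 2  [load 70/140]
  50 → disc 2  [load 120/140]
  40 → disc 3 (new)  [load 40/140]
  50 → disc 3  [load 90/140]
  40 → disc 3  [load 130/140]
3 discs opened.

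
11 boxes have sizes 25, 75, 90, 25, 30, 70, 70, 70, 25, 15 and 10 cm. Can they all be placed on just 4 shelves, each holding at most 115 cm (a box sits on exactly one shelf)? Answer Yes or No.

No

Total = 505 cm; ⌈505/115⌉ = 5.
At least 5 shelves are required, but only 4 are allowed.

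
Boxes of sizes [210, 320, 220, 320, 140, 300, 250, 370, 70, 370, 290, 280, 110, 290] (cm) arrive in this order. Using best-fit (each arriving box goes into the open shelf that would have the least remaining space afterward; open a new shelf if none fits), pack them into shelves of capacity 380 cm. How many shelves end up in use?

11

  210 → shelf 1 (new)  [load 210/380]
  320 → shelf 2 (new)  [load 320/380]
  220 → shelf 3 (new)  [load 220/380]
  320 → shelf 4 (new)  [load 320/380]
  140 → shelf 3  [load 360/380]
  300 → shelf 5 (new)  [load 300/380]
  250 → shelf 6 (new)  [load 250/380]
  370 → shelf 7 (new)  [load 370/380]
  70 → shelf 5  [load 370/380]
  370 → shelf 8 (new)  [load 370/380]
  290 → shelf 9 (new)  [load 290/380]
  280 → shelf 10 (new)  [load 280/380]
  110 → shelf 6  [load 360/380]
  290 → shelf 11 (new)  [load 290/380]
11 shelves opened.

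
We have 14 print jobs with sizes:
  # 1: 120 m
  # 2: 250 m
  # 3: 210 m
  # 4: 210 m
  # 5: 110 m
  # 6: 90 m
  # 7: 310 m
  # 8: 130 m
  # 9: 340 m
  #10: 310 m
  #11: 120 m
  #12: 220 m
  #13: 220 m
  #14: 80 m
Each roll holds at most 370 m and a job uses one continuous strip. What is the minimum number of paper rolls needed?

9

Total = 340 + 310 + 310 + 250 + 220 + 220 + 210 + 210 + 130 + 120 + 120 + 110 + 90 + 80 = 2720 m.
Lower bound: ⌈2720/370⌉ = 8 paper rolls.
A packing using 9 paper rolls:
  roll 1: 340 = 340
  roll 2: 310 = 310
  roll 3: 310 = 310
  roll 4: 250 + 120 = 370
  roll 5: 220 + 130 = 350
  roll 6: 220 + 120 = 340
  roll 7: 210 + 110 = 320
  roll 8: 210 + 90 = 300
  roll 9: 80 = 80
No arrangement into 8 paper rolls stays within capacity, so 9 is optimal.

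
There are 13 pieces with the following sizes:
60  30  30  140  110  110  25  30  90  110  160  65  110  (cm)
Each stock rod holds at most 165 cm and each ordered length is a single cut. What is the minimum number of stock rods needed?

8

Total = 160 + 140 + 110 + 110 + 110 + 110 + 90 + 65 + 60 + 30 + 30 + 30 + 25 = 1070 cm.
Lower bound: ⌈1070/165⌉ = 7 stock rods.
A packing using 8 stock rods:
  stock rod 1: 160 = 160
  stock rod 2: 140 + 25 = 165
  stock rod 3: 110 + 30 = 140
  stock rod 4: 110 + 30 = 140
  stock rod 5: 110 + 30 = 140
  stock rod 6: 110 = 110
  stock rod 7: 90 + 65 = 155
  stock rod 8: 60 = 60
No arrangement into 7 stock rods stays within capacity, so 8 is optimal.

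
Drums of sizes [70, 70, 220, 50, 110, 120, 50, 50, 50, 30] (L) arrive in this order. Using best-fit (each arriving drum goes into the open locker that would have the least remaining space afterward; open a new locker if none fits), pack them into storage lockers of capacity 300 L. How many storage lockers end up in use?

3

  70 → locker 1 (new)  [load 70/300]
  70 → locker 1  [load 140/300]
  220 → locker 2 (new)  [load 220/300]
  50 → locker 2  [load 270/300]
  110 → locker 1  [load 250/300]
  120 → locker 3 (new)  [load 120/300]
  50 → locker 1  [load 300/300]
  50 → locker 3  [load 170/300]
  50 → locker 3  [load 220/300]
  30 → locker 2  [load 300/300]
3 storage lockers opened.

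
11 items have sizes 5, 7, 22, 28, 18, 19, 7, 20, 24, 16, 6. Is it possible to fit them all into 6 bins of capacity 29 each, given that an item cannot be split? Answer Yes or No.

No

Total = 172; ⌈172/29⌉ = 6.
7 items each exceed half the capacity and cannot share a bin, forcing at least 7 bins.
At least 7 bins are required, but only 6 are allowed.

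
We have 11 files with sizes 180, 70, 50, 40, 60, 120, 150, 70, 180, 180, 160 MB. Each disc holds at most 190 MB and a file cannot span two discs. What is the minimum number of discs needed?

Total = 180 + 180 + 180 + 160 + 150 + 120 + 70 + 70 + 60 + 50 + 40 = 1260 MB.
Lower bound: ⌈1260/190⌉ = 7 discs.
A packing using 7 discs:
  disc 1: 180 = 180
  disc 2: 180 = 180
  disc 3: 180 = 180
  disc 4: 160 = 160
  disc 5: 150 + 40 = 190
  disc 6: 120 + 70 = 190
  disc 7: 70 + 60 + 50 = 180
This matches the lower bound, so 7 is optimal.

7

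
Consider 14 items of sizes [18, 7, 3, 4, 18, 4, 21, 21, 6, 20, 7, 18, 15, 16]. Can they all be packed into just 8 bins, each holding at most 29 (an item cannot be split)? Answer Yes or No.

Yes

A valid assignment using 8 bins:
  bin 1: 21 + 7 = 28
  bin 2: 21 + 7 = 28
  bin 3: 20 + 6 + 3 = 29
  bin 4: 18 + 4 + 4 = 26
  bin 5: 18 = 18
  bin 6: 18 = 18
  bin 7: 16 = 16
  bin 8: 15 = 15
Every load is within 29, so 8 bins suffice.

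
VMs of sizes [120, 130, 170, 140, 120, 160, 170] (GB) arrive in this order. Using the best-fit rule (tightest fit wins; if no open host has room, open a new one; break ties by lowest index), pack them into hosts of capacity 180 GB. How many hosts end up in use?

7

  120 → host 1 (new)  [load 120/180]
  130 → host 2 (new)  [load 130/180]
  170 → host 3 (new)  [load 170/180]
  140 → host 4 (new)  [load 140/180]
  120 → host 5 (new)  [load 120/180]
  160 → host 6 (new)  [load 160/180]
  170 → host 7 (new)  [load 170/180]
7 hosts opened.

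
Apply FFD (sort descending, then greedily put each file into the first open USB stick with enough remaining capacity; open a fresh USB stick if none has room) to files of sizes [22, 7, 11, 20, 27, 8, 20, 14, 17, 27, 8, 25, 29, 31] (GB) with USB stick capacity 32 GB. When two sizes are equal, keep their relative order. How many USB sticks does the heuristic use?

9

Sorted descending: 31, 29, 27, 27, 25, 22, 20, 20, 17, 14, 11, 8, 8, 7.
  31 → USB stick 1 (new)  [load 31/32]
  29 → USB stick 2 (new)  [load 29/32]
  27 → USB stick 3 (new)  [load 27/32]
  27 → USB stick 4 (new)  [load 27/32]
  25 → USB stick 5 (new)  [load 25/32]
  22 → USB stick 6 (new)  [load 22/32]
  20 → USB stick 7 (new)  [load 20/32]
  20 → USB stick 8 (new)  [load 20/32]
  17 → USB stick 9 (new)  [load 17/32]
  14 → USB stick 9  [load 31/32]
  11 → USB stick 7  [load 31/32]
  8 → USB stick 6  [load 30/32]
  8 → USB stick 8  [load 28/32]
  7 → USB stick 5  [load 32/32]
9 USB sticks opened.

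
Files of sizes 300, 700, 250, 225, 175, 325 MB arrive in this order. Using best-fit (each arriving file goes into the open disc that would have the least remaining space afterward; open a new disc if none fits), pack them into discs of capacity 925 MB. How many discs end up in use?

  300 → disc 1 (new)  [load 300/925]
  700 → disc 2 (new)  [load 700/925]
  250 → disc 1  [load 550/925]
  225 → disc 2  [load 925/925]
  175 → disc 1  [load 725/925]
  325 → disc 3 (new)  [load 325/925]
3 discs opened.

3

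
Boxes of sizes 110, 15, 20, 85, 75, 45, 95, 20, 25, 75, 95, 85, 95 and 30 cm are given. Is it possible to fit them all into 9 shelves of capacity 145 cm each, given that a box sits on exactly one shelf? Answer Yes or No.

Yes

A valid assignment using 8 shelves:
  shelf 1: 110 + 30 = 140
  shelf 2: 95 + 45 = 140
  shelf 3: 95 + 25 + 20 = 140
  shelf 4: 95 + 20 + 15 = 130
  shelf 5: 85 = 85
  shelf 6: 85 = 85
  shelf 7: 75 = 75
  shelf 8: 75 = 75
That uses only 8 ≤ 9, so 9 shelves are enough.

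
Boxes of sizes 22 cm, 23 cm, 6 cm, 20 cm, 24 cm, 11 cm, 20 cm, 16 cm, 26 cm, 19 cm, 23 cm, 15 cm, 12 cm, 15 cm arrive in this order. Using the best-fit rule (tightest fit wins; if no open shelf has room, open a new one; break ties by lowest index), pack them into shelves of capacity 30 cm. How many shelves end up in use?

  22 → shelf 1 (new)  [load 22/30]
  23 → shelf 2 (new)  [load 23/30]
  6 → shelf 2  [load 29/30]
  20 → shelf 3 (new)  [load 20/30]
  24 → shelf 4 (new)  [load 24/30]
  11 → shelf 5 (new)  [load 11/30]
  20 → shelf 6 (new)  [load 20/30]
  16 → shelf 5  [load 27/30]
  26 → shelf 7 (new)  [load 26/30]
  19 → shelf 8 (new)  [load 19/30]
  23 → shelf 9 (new)  [load 23/30]
  15 → shelf 10 (new)  [load 15/30]
  12 → shelf 10  [load 27/30]
  15 → shelf 11 (new)  [load 15/30]
11 shelves opened.

11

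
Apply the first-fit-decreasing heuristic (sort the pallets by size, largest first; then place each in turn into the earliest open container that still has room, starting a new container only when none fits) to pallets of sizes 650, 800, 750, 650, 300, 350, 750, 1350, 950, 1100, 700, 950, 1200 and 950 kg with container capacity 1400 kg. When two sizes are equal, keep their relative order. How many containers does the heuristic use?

10

Sorted descending: 1350, 1200, 1100, 950, 950, 950, 800, 750, 750, 700, 650, 650, 350, 300.
  1350 → container 1 (new)  [load 1350/1400]
  1200 → container 2 (new)  [load 1200/1400]
  1100 → container 3 (new)  [load 1100/1400]
  950 → container 4 (new)  [load 950/1400]
  950 → container 5 (new)  [load 950/1400]
  950 → container 6 (new)  [load 950/1400]
  800 → container 7 (new)  [load 800/1400]
  750 → container 8 (new)  [load 750/1400]
  750 → container 9 (new)  [load 750/1400]
  700 → container 10 (new)  [load 700/1400]
  650 → container 8  [load 1400/1400]
  650 → container 9  [load 1400/1400]
  350 → container 4  [load 1300/1400]
  300 → container 3  [load 1400/1400]
10 containers opened.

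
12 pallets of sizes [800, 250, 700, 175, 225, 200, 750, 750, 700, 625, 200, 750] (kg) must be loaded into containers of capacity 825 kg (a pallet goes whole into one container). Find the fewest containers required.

Total = 800 + 750 + 750 + 750 + 700 + 700 + 625 + 250 + 225 + 200 + 200 + 175 = 6125 kg.
Lower bound: ⌈6125/825⌉ = 8 containers.
A packing using 9 containers:
  container 1: 800 = 800
  container 2: 750 = 750
  container 3: 750 = 750
  container 4: 750 = 750
  container 5: 700 = 700
  container 6: 700 = 700
  container 7: 625 + 200 = 825
  container 8: 250 + 225 + 200 = 675
  container 9: 175 = 175
No arrangement into 8 containers stays within capacity, so 9 is optimal.

9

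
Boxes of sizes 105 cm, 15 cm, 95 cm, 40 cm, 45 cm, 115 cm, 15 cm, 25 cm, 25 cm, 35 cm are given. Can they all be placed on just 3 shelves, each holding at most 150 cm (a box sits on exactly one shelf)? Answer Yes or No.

No

Total = 515 cm; ⌈515/150⌉ = 4.
At least 4 shelves are required, but only 3 are allowed.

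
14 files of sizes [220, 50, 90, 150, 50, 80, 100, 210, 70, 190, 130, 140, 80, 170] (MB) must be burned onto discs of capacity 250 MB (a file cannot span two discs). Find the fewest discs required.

8

Total = 220 + 210 + 190 + 170 + 150 + 140 + 130 + 100 + 90 + 80 + 80 + 70 + 50 + 50 = 1730 MB.
Lower bound: ⌈1730/250⌉ = 7 discs.
A packing using 8 discs:
  disc 1: 220 = 220
  disc 2: 210 = 210
  disc 3: 190 + 50 = 240
  disc 4: 170 + 80 = 250
  disc 5: 150 + 100 = 250
  disc 6: 140 + 90 = 230
  disc 7: 130 + 80 = 210
  disc 8: 70 + 50 = 120
No arrangement into 7 discs stays within capacity, so 8 is optimal.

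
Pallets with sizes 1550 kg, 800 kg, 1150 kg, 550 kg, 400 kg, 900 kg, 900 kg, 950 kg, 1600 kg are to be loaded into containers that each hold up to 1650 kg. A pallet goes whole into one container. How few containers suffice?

7

Total = 1600 + 1550 + 1150 + 950 + 900 + 900 + 800 + 550 + 400 = 8800 kg.
Lower bound: ⌈8800/1650⌉ = 6 containers.
A packing using 7 containers:
  container 1: 1600 = 1600
  container 2: 1550 = 1550
  container 3: 1150 + 400 = 1550
  container 4: 950 + 550 = 1500
  container 5: 900 = 900
  container 6: 900 = 900
  container 7: 800 = 800
No arrangement into 6 containers stays within capacity, so 7 is optimal.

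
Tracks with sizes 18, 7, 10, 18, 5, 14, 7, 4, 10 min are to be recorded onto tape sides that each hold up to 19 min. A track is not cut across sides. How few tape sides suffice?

Total = 18 + 18 + 14 + 10 + 10 + 7 + 7 + 5 + 4 = 93 min.
Lower bound: ⌈93/19⌉ = 5 tape sides.
A packing using 6 tape sides:
  side 1: 18 = 18
  side 2: 18 = 18
  side 3: 14 + 5 = 19
  side 4: 10 + 7 = 17
  side 5: 10 + 7 = 17
  side 6: 4 = 4
No arrangement into 5 tape sides stays within capacity, so 6 is optimal.

6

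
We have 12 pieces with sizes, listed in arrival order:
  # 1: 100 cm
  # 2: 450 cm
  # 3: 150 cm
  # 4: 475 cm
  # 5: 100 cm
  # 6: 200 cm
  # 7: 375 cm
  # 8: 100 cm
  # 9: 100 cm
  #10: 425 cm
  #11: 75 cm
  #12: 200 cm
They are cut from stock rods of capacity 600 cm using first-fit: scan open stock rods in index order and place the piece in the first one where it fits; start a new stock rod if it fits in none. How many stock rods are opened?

6

  100 → stock rod 1 (new)  [load 100/600]
  450 → stock rod 1  [load 550/600]
  150 → stock rod 2 (new)  [load 150/600]
  475 → stock rod 3 (new)  [load 475/600]
  100 → stock rod 2  [load 250/600]
  200 → stock rod 2  [load 450/600]
  375 → stock rod 4 (new)  [load 375/600]
  100 → stock rod 2  [load 550/600]
  100 → stock rod 3  [load 575/600]
  425 → stock rod 5 (new)  [load 425/600]
  75 → stock rod 4  [load 450/600]
  200 → stock rod 6 (new)  [load 200/600]
6 stock rods opened.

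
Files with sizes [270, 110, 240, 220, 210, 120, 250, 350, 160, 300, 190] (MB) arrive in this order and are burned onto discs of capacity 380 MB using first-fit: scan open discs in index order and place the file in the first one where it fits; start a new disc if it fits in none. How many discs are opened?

  270 → disc 1 (new)  [load 270/380]
  110 → disc 1  [load 380/380]
  240 → disc 2 (new)  [load 240/380]
  220 → disc 3 (new)  [load 220/380]
  210 → disc 4 (new)  [load 210/380]
  120 → disc 2  [load 360/380]
  250 → disc 5 (new)  [load 250/380]
  350 → disc 6 (new)  [load 350/380]
  160 → disc 3  [load 380/380]
  300 → disc 7 (new)  [load 300/380]
  190 → disc 8 (new)  [load 190/380]
8 discs opened.

8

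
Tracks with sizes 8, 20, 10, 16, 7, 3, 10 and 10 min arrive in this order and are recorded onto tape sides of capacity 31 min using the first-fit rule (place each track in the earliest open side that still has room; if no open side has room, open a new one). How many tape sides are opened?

  8 → side 1 (new)  [load 8/31]
  20 → side 1  [load 28/31]
  10 → side 2 (new)  [load 10/31]
  16 → side 2  [load 26/31]
  7 → side 3 (new)  [load 7/31]
  3 → side 1  [load 31/31]
  10 → side 3  [load 17/31]
  10 → side 3  [load 27/31]
3 tape sides opened.

3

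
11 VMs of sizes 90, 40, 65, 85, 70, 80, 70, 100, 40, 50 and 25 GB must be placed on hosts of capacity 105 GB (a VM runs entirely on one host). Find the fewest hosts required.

Total = 100 + 90 + 85 + 80 + 70 + 70 + 65 + 50 + 40 + 40 + 25 = 715 GB.
Lower bound: ⌈715/105⌉ = 7 hosts.
A packing using 8 hosts:
  host 1: 100 = 100
  host 2: 90 = 90
  host 3: 85 = 85
  host 4: 80 + 25 = 105
  host 5: 70 = 70
  host 6: 70 = 70
  host 7: 65 + 40 = 105
  host 8: 50 + 40 = 90
No arrangement into 7 hosts stays within capacity, so 8 is optimal.

8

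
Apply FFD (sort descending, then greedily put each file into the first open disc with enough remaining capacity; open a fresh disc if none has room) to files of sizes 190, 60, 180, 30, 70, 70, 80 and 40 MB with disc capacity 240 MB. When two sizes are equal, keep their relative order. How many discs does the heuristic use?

4

Sorted descending: 190, 180, 80, 70, 70, 60, 40, 30.
  190 → disc 1 (new)  [load 190/240]
  180 → disc 2 (new)  [load 180/240]
  80 → disc 3 (new)  [load 80/240]
  70 → disc 3  [load 150/240]
  70 → disc 3  [load 220/240]
  60 → disc 2  [load 240/240]
  40 → disc 1  [load 230/240]
  30 → disc 4 (new)  [load 30/240]
4 discs opened.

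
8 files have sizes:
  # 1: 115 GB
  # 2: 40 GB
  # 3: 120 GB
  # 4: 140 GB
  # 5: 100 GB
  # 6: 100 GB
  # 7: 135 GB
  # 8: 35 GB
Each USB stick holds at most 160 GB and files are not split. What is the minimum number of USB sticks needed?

6

Total = 140 + 135 + 120 + 115 + 100 + 100 + 40 + 35 = 785 GB.
Lower bound: ⌈785/160⌉ = 5 USB sticks.
Also, 6 files each exceed 80 GB, and no two of those can share a USB stick, so at least 6 USB sticks are needed.
A packing using 6 USB sticks:
  USB stick 1: 140 = 140
  USB stick 2: 135 = 135
  USB stick 3: 120 + 40 = 160
  USB stick 4: 115 + 35 = 150
  USB stick 5: 100 = 100
  USB stick 6: 100 = 100
This matches the lower bound, so 6 is optimal.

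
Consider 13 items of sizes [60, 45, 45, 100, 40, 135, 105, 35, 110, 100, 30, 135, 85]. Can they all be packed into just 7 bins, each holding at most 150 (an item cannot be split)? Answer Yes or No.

Total = 1025; ⌈1025/150⌉ = 7.
The bound of 7 does not rule out 7, but exhaustive search shows no assignment into 7 bins of capacity 150 exists — the minimum is 8.

No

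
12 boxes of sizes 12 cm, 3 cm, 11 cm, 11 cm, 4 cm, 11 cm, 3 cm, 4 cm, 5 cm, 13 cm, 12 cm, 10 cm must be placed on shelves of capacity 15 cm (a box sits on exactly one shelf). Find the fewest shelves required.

7

Total = 13 + 12 + 12 + 11 + 11 + 11 + 10 + 5 + 4 + 4 + 3 + 3 = 99 cm.
Lower bound: ⌈99/15⌉ = 7 shelves.
A packing using 7 shelves:
  shelf 1: 13 = 13
  shelf 2: 12 + 3 = 15
  shelf 3: 12 + 3 = 15
  shelf 4: 11 + 4 = 15
  shelf 5: 11 + 4 = 15
  shelf 6: 11 = 11
  shelf 7: 10 + 5 = 15
This matches the lower bound, so 7 is optimal.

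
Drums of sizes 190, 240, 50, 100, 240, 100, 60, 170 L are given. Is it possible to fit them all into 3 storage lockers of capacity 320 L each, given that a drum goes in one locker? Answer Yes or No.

Total = 1150 L; ⌈1150/320⌉ = 4.
At least 4 storage lockers are required, but only 3 are allowed.

No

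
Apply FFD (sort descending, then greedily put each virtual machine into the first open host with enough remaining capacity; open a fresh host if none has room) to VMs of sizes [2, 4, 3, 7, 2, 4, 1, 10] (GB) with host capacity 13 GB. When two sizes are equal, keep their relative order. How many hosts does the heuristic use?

Sorted descending: 10, 7, 4, 4, 3, 2, 2, 1.
  10 → host 1 (new)  [load 10/13]
  7 → host 2 (new)  [load 7/13]
  4 → host 2  [load 11/13]
  4 → host 3 (new)  [load 4/13]
  3 → host 1  [load 13/13]
  2 → host 2  [load 13/13]
  2 → host 3  [load 6/13]
  1 → host 3  [load 7/13]
3 hosts opened.

3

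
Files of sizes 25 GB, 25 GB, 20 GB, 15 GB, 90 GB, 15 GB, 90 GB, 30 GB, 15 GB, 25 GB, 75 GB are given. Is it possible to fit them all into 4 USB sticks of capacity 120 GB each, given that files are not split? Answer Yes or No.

Yes

A valid assignment using 4 USB sticks:
  USB stick 1: 90 + 30 = 120
  USB stick 2: 90 + 25 = 115
  USB stick 3: 75 + 25 + 20 = 120
  USB stick 4: 25 + 15 + 15 + 15 = 70
Every load is within 120 GB, so 4 USB sticks suffice.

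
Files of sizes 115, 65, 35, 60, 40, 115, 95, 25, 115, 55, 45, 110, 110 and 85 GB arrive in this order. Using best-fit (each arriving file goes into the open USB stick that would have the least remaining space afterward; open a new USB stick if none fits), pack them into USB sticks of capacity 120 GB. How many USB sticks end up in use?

  115 → USB stick 1 (new)  [load 115/120]
  65 → USB stick 2 (new)  [load 65/120]
  35 → USB stick 2  [load 100/120]
  60 → USB stick 3 (new)  [load 60/120]
  40 → USB stick 3  [load 100/120]
  115 → USB stick 4 (new)  [load 115/120]
  95 → USB stick 5 (new)  [load 95/120]
  25 → USB stick 5  [load 120/120]
  115 → USB stick 6 (new)  [load 115/120]
  55 → USB stick 7 (new)  [load 55/120]
  45 → USB stick 7  [load 100/120]
  110 → USB stick 8 (new)  [load 110/120]
  110 → USB stick 9 (new)  [load 110/120]
  85 → USB stick 10 (new)  [load 85/120]
10 USB sticks opened.

10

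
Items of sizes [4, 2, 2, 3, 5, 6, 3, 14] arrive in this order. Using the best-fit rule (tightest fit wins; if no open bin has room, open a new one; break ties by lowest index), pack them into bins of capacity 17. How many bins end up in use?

3

  4 → bin 1 (new)  [load 4/17]
  2 → bin 1  [load 6/17]
  2 → bin 1  [load 8/17]
  3 → bin 1  [load 11/17]
  5 → bin 1  [load 16/17]
  6 → bin 2 (new)  [load 6/17]
  3 → bin 2  [load 9/17]
  14 → bin 3 (new)  [load 14/17]
3 bins opened.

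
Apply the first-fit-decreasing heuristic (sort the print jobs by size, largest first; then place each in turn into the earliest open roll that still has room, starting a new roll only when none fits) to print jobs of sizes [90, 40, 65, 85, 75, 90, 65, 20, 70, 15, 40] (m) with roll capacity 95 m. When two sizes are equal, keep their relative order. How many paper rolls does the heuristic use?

8

Sorted descending: 90, 90, 85, 75, 70, 65, 65, 40, 40, 20, 15.
  90 → roll 1 (new)  [load 90/95]
  90 → roll 2 (new)  [load 90/95]
  85 → roll 3 (new)  [load 85/95]
  75 → roll 4 (new)  [load 75/95]
  70 → roll 5 (new)  [load 70/95]
  65 → roll 6 (new)  [load 65/95]
  65 → roll 7 (new)  [load 65/95]
  40 → roll 8 (new)  [load 40/95]
  40 → roll 8  [load 80/95]
  20 → roll 4  [load 95/95]
  15 → roll 5  [load 85/95]
8 paper rolls opened.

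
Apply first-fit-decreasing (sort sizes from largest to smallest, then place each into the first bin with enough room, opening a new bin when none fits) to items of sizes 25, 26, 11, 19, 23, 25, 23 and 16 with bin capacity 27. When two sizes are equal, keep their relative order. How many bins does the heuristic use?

Sorted descending: 26, 25, 25, 23, 23, 19, 16, 11.
  26 → bin 1 (new)  [load 26/27]
  25 → bin 2 (new)  [load 25/27]
  25 → bin 3 (new)  [load 25/27]
  23 → bin 4 (new)  [load 23/27]
  23 → bin 5 (new)  [load 23/27]
  19 → bin 6 (new)  [load 19/27]
  16 → bin 7 (new)  [load 16/27]
  11 → bin 7  [load 27/27]
7 bins opened.

7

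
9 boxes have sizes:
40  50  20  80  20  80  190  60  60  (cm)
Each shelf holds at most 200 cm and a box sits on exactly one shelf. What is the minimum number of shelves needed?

4

Total = 190 + 80 + 80 + 60 + 60 + 50 + 40 + 20 + 20 = 600 cm.
Lower bound: ⌈600/200⌉ = 3 shelves.
A packing using 4 shelves:
  shelf 1: 190 = 190
  shelf 2: 80 + 80 + 40 = 200
  shelf 3: 60 + 60 + 50 + 20 = 190
  shelf 4: 20 = 20
No arrangement into 3 shelves stays within capacity, so 4 is optimal.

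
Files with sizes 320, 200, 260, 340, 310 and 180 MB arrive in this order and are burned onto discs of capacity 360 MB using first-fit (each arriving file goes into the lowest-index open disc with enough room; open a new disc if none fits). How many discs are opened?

6

  320 → disc 1 (new)  [load 320/360]
  200 → disc 2 (new)  [load 200/360]
  260 → disc 3 (new)  [load 260/360]
  340 → disc 4 (new)  [load 340/360]
  310 → disc 5 (new)  [load 310/360]
  180 → disc 6 (new)  [load 180/360]
6 discs opened.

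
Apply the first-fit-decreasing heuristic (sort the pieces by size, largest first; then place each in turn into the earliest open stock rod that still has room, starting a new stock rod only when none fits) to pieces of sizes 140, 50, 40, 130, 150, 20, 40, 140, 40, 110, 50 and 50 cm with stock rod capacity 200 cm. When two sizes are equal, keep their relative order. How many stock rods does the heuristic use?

5

Sorted descending: 150, 140, 140, 130, 110, 50, 50, 50, 40, 40, 40, 20.
  150 → stock rod 1 (new)  [load 150/200]
  140 → stock rod 2 (new)  [load 140/200]
  140 → stock rod 3 (new)  [load 140/200]
  130 → stock rod 4 (new)  [load 130/200]
  110 → stock rod 5 (new)  [load 110/200]
  50 → stock rod 1  [load 200/200]
  50 → stock rod 2  [load 190/200]
  50 → stock rod 3  [load 190/200]
  40 → stock rod 4  [load 170/200]
  40 → stock rod 5  [load 150/200]
  40 → stock rod 5  [load 190/200]
  20 → stock rod 4  [load 190/200]
5 stock rods opened.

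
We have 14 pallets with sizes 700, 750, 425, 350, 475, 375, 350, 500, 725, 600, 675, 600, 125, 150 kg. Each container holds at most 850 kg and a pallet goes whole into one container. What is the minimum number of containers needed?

9

Total = 750 + 725 + 700 + 675 + 600 + 600 + 500 + 475 + 425 + 375 + 350 + 350 + 150 + 125 = 6800 kg.
Lower bound: ⌈6800/850⌉ = 8 containers.
A packing using 9 containers:
  container 1: 750 = 750
  container 2: 725 + 125 = 850
  container 3: 700 + 150 = 850
  container 4: 675 = 675
  container 5: 600 = 600
  container 6: 600 = 600
  container 7: 500 + 350 = 850
  container 8: 475 + 375 = 850
  container 9: 425 + 350 = 775
No arrangement into 8 containers stays within capacity, so 9 is optimal.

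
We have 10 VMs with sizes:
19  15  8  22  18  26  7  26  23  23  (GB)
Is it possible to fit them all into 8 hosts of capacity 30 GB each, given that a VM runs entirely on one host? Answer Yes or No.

Yes

A valid assignment using 8 hosts:
  host 1: 26 = 26
  host 2: 26 = 26
  host 3: 23 + 7 = 30
  host 4: 23 = 23
  host 5: 22 + 8 = 30
  host 6: 19 = 19
  host 7: 18 = 18
  host 8: 15 = 15
Every load is within 30 GB, so 8 hosts suffice.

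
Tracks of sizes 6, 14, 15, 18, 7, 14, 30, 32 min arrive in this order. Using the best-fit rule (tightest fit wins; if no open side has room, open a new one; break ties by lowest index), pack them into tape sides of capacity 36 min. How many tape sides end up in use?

  6 → side 1 (new)  [load 6/36]
  14 → side 1  [load 20/36]
  15 → side 1  [load 35/36]
  18 → side 2 (new)  [load 18/36]
  7 → side 2  [load 25/36]
  14 → side 3 (new)  [load 14/36]
  30 → side 4 (new)  [load 30/36]
  32 → side 5 (new)  [load 32/36]
5 tape sides opened.

5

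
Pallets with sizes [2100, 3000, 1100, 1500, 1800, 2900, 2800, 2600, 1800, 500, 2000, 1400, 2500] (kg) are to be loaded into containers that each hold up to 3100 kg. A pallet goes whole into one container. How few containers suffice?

Total = 3000 + 2900 + 2800 + 2600 + 2500 + 2100 + 2000 + 1800 + 1800 + 1500 + 1400 + 1100 + 500 = 26000 kg.
Lower bound: ⌈26000/3100⌉ = 9 containers.
A packing using 10 containers:
  container 1: 3000 = 3000
  container 2: 2900 = 2900
  container 3: 2800 = 2800
  container 4: 2600 + 500 = 3100
  container 5: 2500 = 2500
  container 6: 2100 = 2100
  container 7: 2000 + 1100 = 3100
  container 8: 1800 = 1800
  container 9: 1800 = 1800
  container 10: 1500 + 1400 = 2900
No arrangement into 9 containers stays within capacity, so 10 is optimal.

10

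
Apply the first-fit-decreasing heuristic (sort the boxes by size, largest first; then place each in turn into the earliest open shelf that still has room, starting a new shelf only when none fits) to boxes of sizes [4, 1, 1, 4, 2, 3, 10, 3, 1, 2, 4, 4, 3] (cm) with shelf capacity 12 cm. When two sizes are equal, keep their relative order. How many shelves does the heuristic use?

Sorted descending: 10, 4, 4, 4, 4, 3, 3, 3, 2, 2, 1, 1, 1.
  10 → shelf 1 (new)  [load 10/12]
  4 → shelf 2 (new)  [load 4/12]
  4 → shelf 2  [load 8/12]
  4 → shelf 2  [load 12/12]
  4 → shelf 3 (new)  [load 4/12]
  3 → shelf 3  [load 7/12]
  3 → shelf 3  [load 10/12]
  3 → shelf 4 (new)  [load 3/12]
  2 → shelf 1  [load 12/12]
  2 → shelf 3  [load 12/12]
  1 → shelf 4  [load 4/12]
  1 → shelf 4  [load 5/12]
  1 → shelf 4  [load 6/12]
4 shelves opened.

4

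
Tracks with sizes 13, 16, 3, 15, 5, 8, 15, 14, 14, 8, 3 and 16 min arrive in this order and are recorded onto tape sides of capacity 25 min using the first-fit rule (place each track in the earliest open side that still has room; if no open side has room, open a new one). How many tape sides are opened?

7

  13 → side 1 (new)  [load 13/25]
  16 → side 2 (new)  [load 16/25]
  3 → side 1  [load 16/25]
  15 → side 3 (new)  [load 15/25]
  5 → side 1  [load 21/25]
  8 → side 2  [load 24/25]
  15 → side 4 (new)  [load 15/25]
  14 → side 5 (new)  [load 14/25]
  14 → side 6 (new)  [load 14/25]
  8 → side 3  [load 23/25]
  3 → side 1  [load 24/25]
  16 → side 7 (new)  [load 16/25]
7 tape sides opened.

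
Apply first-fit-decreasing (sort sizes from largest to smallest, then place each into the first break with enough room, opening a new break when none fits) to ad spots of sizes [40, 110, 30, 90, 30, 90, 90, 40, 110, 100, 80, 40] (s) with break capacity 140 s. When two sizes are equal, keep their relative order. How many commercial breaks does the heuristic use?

Sorted descending: 110, 110, 100, 90, 90, 90, 80, 40, 40, 40, 30, 30.
  110 → break 1 (new)  [load 110/140]
  110 → break 2 (new)  [load 110/140]
  100 → break 3 (new)  [load 100/140]
  90 → break 4 (new)  [load 90/140]
  90 → break 5 (new)  [load 90/140]
  90 → break 6 (new)  [load 90/140]
  80 → break 7 (new)  [load 80/140]
  40 → break 3  [load 140/140]
  40 → break 4  [load 130/140]
  40 → break 5  [load 130/140]
  30 → break 1  [load 140/140]
  30 → break 2  [load 140/140]
7 commercial breaks opened.

7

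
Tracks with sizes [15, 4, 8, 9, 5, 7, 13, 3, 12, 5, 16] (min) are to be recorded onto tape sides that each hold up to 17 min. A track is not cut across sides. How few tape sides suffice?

Total = 16 + 15 + 13 + 12 + 9 + 8 + 7 + 5 + 5 + 4 + 3 = 97 min.
Lower bound: ⌈97/17⌉ = 6 tape sides.
A packing using 6 tape sides:
  side 1: 16 = 16
  side 2: 15 = 15
  side 3: 13 + 4 = 17
  side 4: 12 + 5 = 17
  side 5: 9 + 8 = 17
  side 6: 7 + 5 + 3 = 15
This matches the lower bound, so 6 is optimal.

6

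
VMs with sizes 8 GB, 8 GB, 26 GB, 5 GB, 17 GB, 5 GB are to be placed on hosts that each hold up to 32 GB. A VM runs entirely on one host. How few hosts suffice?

3

Total = 26 + 17 + 8 + 8 + 5 + 5 = 69 GB.
Lower bound: ⌈69/32⌉ = 3 hosts.
A packing using 3 hosts:
  host 1: 26 + 5 = 31
  host 2: 17 + 8 + 5 = 30
  host 3: 8 = 8
This matches the lower bound, so 3 is optimal.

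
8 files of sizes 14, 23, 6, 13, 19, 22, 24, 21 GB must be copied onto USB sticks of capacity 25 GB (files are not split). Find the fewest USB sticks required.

7

Total = 24 + 23 + 22 + 21 + 19 + 14 + 13 + 6 = 142 GB.
Lower bound: ⌈142/25⌉ = 6 USB sticks.
Also, 7 files each exceed 25/2 GB, and no two of those can share a USB stick, so at least 7 USB sticks are needed.
A packing using 7 USB sticks:
  USB stick 1: 24 = 24
  USB stick 2: 23 = 23
  USB stick 3: 22 = 22
  USB stick 4: 21 = 21
  USB stick 5: 19 + 6 = 25
  USB stick 6: 14 = 14
  USB stick 7: 13 = 13
This matches the lower bound, so 7 is optimal.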